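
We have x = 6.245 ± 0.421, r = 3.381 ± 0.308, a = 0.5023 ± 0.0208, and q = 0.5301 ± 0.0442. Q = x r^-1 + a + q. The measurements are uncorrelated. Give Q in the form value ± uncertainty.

2.879 ± 0.215

Let p = x·r^-1 = 1.847. δp/p = √((1·δx/x)² + (-1·δr/r)²) = √(0.00454 + 0.00830) = 0.113, so δp = 0.209.
Q = p + a + q: δQ = √(δp² + δa² + δq²) = √(0.0438 + 0.000433 + 0.00195) = 0.215
Q = 2.879.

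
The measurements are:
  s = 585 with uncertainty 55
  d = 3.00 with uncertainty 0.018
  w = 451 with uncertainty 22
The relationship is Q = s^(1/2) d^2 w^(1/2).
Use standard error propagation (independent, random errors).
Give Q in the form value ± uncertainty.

Since Q is a product/quotient, work with relative uncertainties:
  (½·δs/s)² = (0.5×0.0940)² = 0.00221;  (2·δd/d)² = (2×0.00600)² = 0.000144;  (½·δw/w)² = (0.5×0.0488)² = 0.000595
δQ/Q = √(0.00295) = 0.0543
Q = 4620, so δQ = 0.0543 × 4620 = 251.

4620 ± 251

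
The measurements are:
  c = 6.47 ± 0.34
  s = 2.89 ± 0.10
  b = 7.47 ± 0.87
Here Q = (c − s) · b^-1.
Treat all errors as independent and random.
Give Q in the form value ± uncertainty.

Let u = c − s = 3.58. δu = √(δc² + δs²) = √(0.116 + 0.0100) = 0.354, so δu/u = 0.0990.
Q is then a monomial in u, b:
δQ/Q = √((δu/u)² + (-1·δb/b)²) = √(0.00980 + 0.0136) = 0.153
Q = 0.479, so δQ = 0.153 × 0.479 = 0.0733.

0.479 ± 0.0733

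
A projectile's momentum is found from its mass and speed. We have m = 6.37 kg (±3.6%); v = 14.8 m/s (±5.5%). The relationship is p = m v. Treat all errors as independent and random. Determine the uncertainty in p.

6.20 kg·m/s

Each factor contributes (exponent × relative error)² to (δp/p)²:
  (1·δm/m)² = (1×0.0360)² = 0.00130;  (1·δv/v)² = (1×0.0550)² = 0.00302
δp/p = √(0.00432) = 0.0657
p = 94.3 kg·m/s, so δp = 0.0657 × 94.3 = 6.20 kg·m/s.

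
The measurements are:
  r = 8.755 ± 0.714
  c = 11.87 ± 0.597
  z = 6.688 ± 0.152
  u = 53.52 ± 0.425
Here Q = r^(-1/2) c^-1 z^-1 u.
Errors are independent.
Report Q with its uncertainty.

0.2278 ± 0.0157

Each factor contributes (exponent × relative error)² to (δQ/Q)²:
  (−½·δr/r)² = (-0.5×0.0816)² = 0.00166;  (-1·δc/c)² = (-1×0.0503)² = 0.00253;  (-1·δz/z)² = (-1×0.0227)² = 0.000517;  (1·δu/u)² = (1×0.00794)² = 6.31e-05
δQ/Q = √(0.00477) = 0.0691
Q = 0.2278, so δQ = 0.0691 × 0.2278 = 0.0157.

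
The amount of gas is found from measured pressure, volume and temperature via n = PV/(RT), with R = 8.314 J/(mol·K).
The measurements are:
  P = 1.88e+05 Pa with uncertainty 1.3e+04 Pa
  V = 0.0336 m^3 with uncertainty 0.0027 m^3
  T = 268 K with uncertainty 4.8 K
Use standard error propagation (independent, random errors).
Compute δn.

n is a product of powers, so relative uncertainties combine in quadrature:
  (1·δP/P)² = (1×0.0691)² = 0.00478;  (1·δV/V)² = (1×0.0804)² = 0.00646;  (-1·δT/T)² = (-1×0.0179)² = 0.000321
δn/n = √(0.0116) = 0.108
n = 2.83 mol, so δn = 0.108 × 2.83 = 0.305 mol.

0.305 mol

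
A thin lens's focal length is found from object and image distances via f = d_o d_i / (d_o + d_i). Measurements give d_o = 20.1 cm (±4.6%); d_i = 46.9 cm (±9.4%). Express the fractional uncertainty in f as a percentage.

∂f/∂d_o = (d_i/(d_o+d_i))² = 0.490;  ∂f/∂d_i = (d_o/(d_o+d_i))² = 0.0900
δf = √((∂f/∂d_o · δd_o)² + (∂f/∂d_i · δd_i)²) = √(0.205 + 0.157) = 0.602 cm
f = 14.1 cm, so δf/f = 0.602/14.1 = 0.0428.

4.28%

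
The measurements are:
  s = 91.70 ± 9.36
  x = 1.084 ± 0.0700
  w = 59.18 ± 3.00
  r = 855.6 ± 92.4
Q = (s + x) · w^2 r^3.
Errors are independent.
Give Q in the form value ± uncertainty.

Let u = s + x = 92.78. δu = √(δs² + δx²) = √(87.6 + 0.00490) = 9.36, so δu/u = 0.101.
Q is then a monomial in u, w, r:
δQ/Q = √((δu/u)² + (2·δw/w)² + (3·δr/r)²) = √(0.0102 + 0.0103 + 0.105) = 0.354
Q = 2.035e+14, so δQ = 0.354 × 2.035e+14 = 7.21e+13.

(2.035 ± 0.721) × 10^14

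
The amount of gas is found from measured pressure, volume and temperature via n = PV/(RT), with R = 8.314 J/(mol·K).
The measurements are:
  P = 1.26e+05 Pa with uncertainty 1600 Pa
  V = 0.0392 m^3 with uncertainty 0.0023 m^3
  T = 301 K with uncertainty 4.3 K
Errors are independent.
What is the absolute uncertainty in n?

0.122 mol

Since n is a product/quotient, work with relative uncertainties:
  (1·δP/P)² = (1×0.0127)² = 0.000161;  (1·δV/V)² = (1×0.0587)² = 0.00344;  (-1·δT/T)² = (-1×0.0143)² = 0.000204
δn/n = √(0.00381) = 0.0617
n = 1.97 mol, so δn = 0.0617 × 1.97 = 0.122 mol.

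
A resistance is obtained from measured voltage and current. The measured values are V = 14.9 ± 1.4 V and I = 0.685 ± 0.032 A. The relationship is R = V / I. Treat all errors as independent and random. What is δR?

2.28 Ω

Since R is a product/quotient, work with relative uncertainties:
  (1·δV/V)² = (1×0.0940)² = 0.00883;  (-1·δI/I)² = (-1×0.0467)² = 0.00218
δR/R = √(0.0110) = 0.105
R = 21.8 Ω, so δR = 0.105 × 21.8 = 2.28 Ω.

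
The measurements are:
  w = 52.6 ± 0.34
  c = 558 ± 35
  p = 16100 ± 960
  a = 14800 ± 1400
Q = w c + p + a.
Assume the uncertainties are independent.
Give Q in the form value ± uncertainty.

Let h = w·c = 29400. δh/h = √((1·δw/w)² + (1·δc/c)²) = √(4.18e-05 + 0.00393) = 0.0631, so δh = 1850.
Q = h + p + a: δQ = √(δh² + δp² + δa²) = √(3.43e+06 + 9.22e+05 + 1.96e+06) = 2510
Q = 60300.

60300 ± 2510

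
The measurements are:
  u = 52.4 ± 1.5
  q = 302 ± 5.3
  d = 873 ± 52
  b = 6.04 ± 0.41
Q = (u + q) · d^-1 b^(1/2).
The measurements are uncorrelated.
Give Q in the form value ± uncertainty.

0.998 ± 0.0701

Let w = u + q = 354. δw = √(δu² + δq²) = √(2.25 + 28.1) = 5.51, so δw/w = 0.0155.
Q is then a monomial in w, d, b:
δQ/Q = √((δw/w)² + (-1·δd/d)² + (½·δb/b)²) = √(0.000242 + 0.00355 + 0.00115) = 0.0703
Q = 0.998, so δQ = 0.0703 × 0.998 = 0.0701.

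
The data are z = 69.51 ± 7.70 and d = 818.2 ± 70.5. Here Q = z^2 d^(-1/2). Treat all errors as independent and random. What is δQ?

Since Q is a product/quotient, work with relative uncertainties:
  (2·δz/z)² = (2×0.111)² = 0.0491;  (−½·δd/d)² = (-0.5×0.0862)² = 0.00186
δQ/Q = √(0.0509) = 0.226
Q = 168.9, so δQ = 0.226 × 168.9 = 38.1.

38.1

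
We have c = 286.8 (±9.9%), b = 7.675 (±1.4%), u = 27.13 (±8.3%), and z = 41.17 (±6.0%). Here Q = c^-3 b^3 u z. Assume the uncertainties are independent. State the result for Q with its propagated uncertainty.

Q is a product of powers, so relative uncertainties combine in quadrature:
  (-3·δc/c)² = (-3×0.0990)² = 0.0882;  (3·δb/b)² = (3×0.0140)² = 0.00176;  (1·δu/u)² = (1×0.0830)² = 0.00689;  (1·δz/z)² = (1×0.0600)² = 0.00360
δQ/Q = √(0.100) = 0.317
Q = 0.02141, so δQ = 0.317 × 0.02141 = 0.00678.

0.02141 ± 0.00678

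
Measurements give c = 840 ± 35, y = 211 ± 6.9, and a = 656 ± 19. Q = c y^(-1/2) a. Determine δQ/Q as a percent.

5.33%

Relative error in a monomial: (δQ/Q)² = Σ (nᵢ · δxᵢ/xᵢ)².
  (1·δc/c)² = (1×0.0417)² = 0.00174;  (−½·δy/y)² = (-0.5×0.0327)² = 0.000267;  (1·δa/a)² = (1×0.0290)² = 0.000839
δQ/Q = √(0.00284) = 0.0533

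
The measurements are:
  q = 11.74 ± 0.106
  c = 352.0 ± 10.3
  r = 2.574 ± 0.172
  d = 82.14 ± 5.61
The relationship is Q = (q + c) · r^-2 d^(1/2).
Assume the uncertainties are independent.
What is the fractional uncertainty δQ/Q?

0.141

Let u = q + c = 363.7. δu = √(δq² + δc²) = √(0.0112 + 106) = 10.3, so δu/u = 0.0283.
Q is then a monomial in u, r, d:
δQ/Q = √((δu/u)² + (-2·δr/r)² + (½·δd/d)²) = √(0.000802 + 0.0179 + 0.00117) = 0.141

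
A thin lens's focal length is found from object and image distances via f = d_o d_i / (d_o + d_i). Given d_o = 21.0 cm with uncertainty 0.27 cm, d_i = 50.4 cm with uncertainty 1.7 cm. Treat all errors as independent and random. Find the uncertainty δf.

∂f/∂d_o = (d_i/(d_o+d_i))² = 0.498;  ∂f/∂d_i = (d_o/(d_o+d_i))² = 0.0865
δf = √((∂f/∂d_o · δd_o)² + (∂f/∂d_i · δd_i)²) = √(0.0181 + 0.0216) = 0.199 cm

0.199 cm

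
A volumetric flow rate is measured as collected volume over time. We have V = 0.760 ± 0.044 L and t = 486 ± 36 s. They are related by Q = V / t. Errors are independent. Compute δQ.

0.000147 L/s

Q is a product of powers, so relative uncertainties combine in quadrature:
  (1·δV/V)² = (1×0.0579)² = 0.00335;  (-1·δt/t)² = (-1×0.0741)² = 0.00549
δQ/Q = √(0.00884) = 0.0940
Q = 0.00156 L/s, so δQ = 0.0940 × 0.00156 = 0.000147 L/s.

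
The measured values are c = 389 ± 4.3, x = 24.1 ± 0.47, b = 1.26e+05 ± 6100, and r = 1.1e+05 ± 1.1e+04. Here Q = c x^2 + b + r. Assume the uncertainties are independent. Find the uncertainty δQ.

15600

Let p = c·x^2 = 2.26e+05. δp/p = √((1·δc/c)² + (2·δx/x)²) = √(0.000122 + 0.00152) = 0.0405, so δp = 9160.
Q = p + b + r: δQ = √(δp² + δb² + δr²) = √(8.39e+07 + 3.72e+07 + 1.21e+08) = 15600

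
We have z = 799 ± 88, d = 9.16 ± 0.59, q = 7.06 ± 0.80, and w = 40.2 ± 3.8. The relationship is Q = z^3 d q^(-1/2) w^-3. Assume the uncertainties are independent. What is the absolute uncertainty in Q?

Each factor contributes (exponent × relative error)² to (δQ/Q)²:
  (3·δz/z)² = (3×0.110)² = 0.109;  (1·δd/d)² = (1×0.0644)² = 0.00415;  (−½·δq/q)² = (-0.5×0.113)² = 0.00321;  (-3·δw/w)² = (-3×0.0945)² = 0.0804
δQ/Q = √(0.197) = 0.444
Q = 27100, so δQ = 0.444 × 27100 = 12000.

12000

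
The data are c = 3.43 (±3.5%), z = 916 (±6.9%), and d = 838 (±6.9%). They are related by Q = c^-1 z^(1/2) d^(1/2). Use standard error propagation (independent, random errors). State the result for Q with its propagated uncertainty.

255 ± 15.3

Relative error in a monomial: (δQ/Q)² = Σ (nᵢ · δxᵢ/xᵢ)².
  (-1·δc/c)² = (-1×0.0350)² = 0.00123;  (½·δz/z)² = (0.5×0.0690)² = 0.00119;  (½·δd/d)² = (0.5×0.0690)² = 0.00119
δQ/Q = √(0.00361) = 0.0600
Q = 255, so δQ = 0.0600 × 255 = 15.3.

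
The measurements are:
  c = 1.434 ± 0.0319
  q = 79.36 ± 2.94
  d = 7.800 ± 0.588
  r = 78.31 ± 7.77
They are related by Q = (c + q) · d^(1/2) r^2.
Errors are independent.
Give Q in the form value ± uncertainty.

(1.384 ± 0.284) × 10^6

Let u = c + q = 80.79. δu = √(δc² + δq²) = √(0.00102 + 8.64) = 2.94, so δu/u = 0.0364.
Q is then a monomial in u, d, r:
δQ/Q = √((δu/u)² + (½·δd/d)² + (2·δr/r)²) = √(0.00132 + 0.00142 + 0.0394) = 0.205
Q = 1.384e+06, so δQ = 0.205 × 1.384e+06 = 2.84e+05.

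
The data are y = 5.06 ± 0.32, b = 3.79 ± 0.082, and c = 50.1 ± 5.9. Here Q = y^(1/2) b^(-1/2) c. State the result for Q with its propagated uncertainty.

57.9 ± 7.09

Q is a product of powers, so relative uncertainties combine in quadrature:
  (½·δy/y)² = (0.5×0.0632)² = 0.001000;  (−½·δb/b)² = (-0.5×0.0216)² = 0.000117;  (1·δc/c)² = (1×0.118)² = 0.0139
δQ/Q = √(0.0150) = 0.122
Q = 57.9, so δQ = 0.122 × 57.9 = 7.09.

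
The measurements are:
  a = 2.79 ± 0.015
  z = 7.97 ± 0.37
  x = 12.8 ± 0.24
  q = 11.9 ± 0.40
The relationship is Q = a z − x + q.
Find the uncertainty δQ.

Let p = a·z = 22.2. δp/p = √((1·δa/a)² + (1·δz/z)²) = √(2.89e-05 + 0.00216) = 0.0467, so δp = 1.04.
Q = p − x + q: δQ = √(δp² + δx² + δq²) = √(1.08 + 0.0576 + 0.160) = 1.14

1.14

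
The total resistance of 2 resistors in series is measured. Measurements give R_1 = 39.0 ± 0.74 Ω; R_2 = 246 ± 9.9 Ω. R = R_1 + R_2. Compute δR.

Each term contributes (cᵢ δxᵢ)² to (δR)²:
  (δR_1)² = 0.548;  (δR_2)² = 98.0
δR = √(98.6) = 9.93 Ω

9.93 Ω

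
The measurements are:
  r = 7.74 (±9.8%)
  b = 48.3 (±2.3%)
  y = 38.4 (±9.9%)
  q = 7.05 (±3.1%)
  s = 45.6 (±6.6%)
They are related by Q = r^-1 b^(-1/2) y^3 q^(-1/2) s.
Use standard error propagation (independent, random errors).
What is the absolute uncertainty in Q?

Each factor contributes (exponent × relative error)² to (δQ/Q)²:
  (-1·δr/r)² = (-1×0.0980)² = 0.00960;  (−½·δb/b)² = (-0.5×0.0230)² = 0.000132;  (3·δy/y)² = (3×0.0990)² = 0.0882;  (−½·δq/q)² = (-0.5×0.0310)² = 0.000240;  (1·δs/s)² = (1×0.0660)² = 0.00436
δQ/Q = √(0.103) = 0.320
Q = 18100, so δQ = 0.320 × 18100 = 5790.

5790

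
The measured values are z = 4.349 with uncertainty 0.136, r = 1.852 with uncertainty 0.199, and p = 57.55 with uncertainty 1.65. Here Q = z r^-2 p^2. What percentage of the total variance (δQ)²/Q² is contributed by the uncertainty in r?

(δQ/Q)² = (1·δz/z)² + (-2·δr/r)² + (2·δp/p)²
  z term: (1×0.0313)² = 0.000978
  r term: (-2×0.107)² = 0.0462
  p term: (2×0.0287)² = 0.00329
Total = 0.0504. Share from r = 0.0462/0.0504 = 0.915.

91.5%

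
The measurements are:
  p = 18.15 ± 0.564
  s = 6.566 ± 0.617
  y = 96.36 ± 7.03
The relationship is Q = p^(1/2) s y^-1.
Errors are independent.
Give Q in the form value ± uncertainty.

Relative error in a monomial: (δQ/Q)² = Σ (nᵢ · δxᵢ/xᵢ)².
  (½·δp/p)² = (0.5×0.0311)² = 0.000241;  (1·δs/s)² = (1×0.0940)² = 0.00883;  (-1·δy/y)² = (-1×0.0730)² = 0.00532
δQ/Q = √(0.0144) = 0.120
Q = 0.2903, so δQ = 0.120 × 0.2903 = 0.0348.

0.2903 ± 0.0348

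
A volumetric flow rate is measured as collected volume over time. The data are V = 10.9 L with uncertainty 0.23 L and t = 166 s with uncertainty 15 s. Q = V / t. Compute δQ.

0.00609 L/s

For a monomial Q ∝ V, t^-1, fractional errors add in quadrature:
  (1·δV/V)² = (1×0.0211)² = 0.000445;  (-1·δt/t)² = (-1×0.0904)² = 0.00817
δQ/Q = √(0.00861) = 0.0928
Q = 0.0657 L/s, so δQ = 0.0928 × 0.0657 = 0.00609 L/s.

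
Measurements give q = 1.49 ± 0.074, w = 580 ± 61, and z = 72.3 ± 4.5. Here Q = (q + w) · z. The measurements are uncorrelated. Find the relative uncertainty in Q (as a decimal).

0.122

Let u = q + w = 581. δu = √(δq² + δw²) = √(0.00548 + 3720) = 61.0, so δu/u = 0.105.
Q is then a monomial in u, z:
δQ/Q = √((δu/u)² + (1·δz/z)²) = √(0.0110 + 0.00387) = 0.122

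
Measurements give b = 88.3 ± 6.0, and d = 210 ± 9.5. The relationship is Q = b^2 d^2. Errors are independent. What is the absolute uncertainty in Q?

5.61e+07

Each factor contributes (exponent × relative error)² to (δQ/Q)²:
  (2·δb/b)² = (2×0.0680)² = 0.0185;  (2·δd/d)² = (2×0.0452)² = 0.00819
δQ/Q = √(0.0267) = 0.163
Q = 3.44e+08, so δQ = 0.163 × 3.44e+08 = 5.61e+07.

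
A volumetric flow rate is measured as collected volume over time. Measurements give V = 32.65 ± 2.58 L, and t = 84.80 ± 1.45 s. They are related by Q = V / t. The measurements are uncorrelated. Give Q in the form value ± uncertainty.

0.3850 ± 0.0311 L/s

Relative error in a monomial: (δQ/Q)² = Σ (nᵢ · δxᵢ/xᵢ)².
  (1·δV/V)² = (1×0.0790)² = 0.00624;  (-1·δt/t)² = (-1×0.0171)² = 0.000292
δQ/Q = √(0.00654) = 0.0808
Q = 0.3850 L/s, so δQ = 0.0808 × 0.3850 = 0.0311 L/s.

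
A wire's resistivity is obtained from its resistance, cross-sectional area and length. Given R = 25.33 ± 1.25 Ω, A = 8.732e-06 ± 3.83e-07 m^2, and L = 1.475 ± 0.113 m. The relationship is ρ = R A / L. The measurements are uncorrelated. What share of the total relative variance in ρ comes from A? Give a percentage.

(δρ/ρ)² = (1·δR/R)² + (1·δA/A)² + (-1·δL/L)²
  R term: (1×0.0493)² = 0.00244
  A term: (1×0.0439)² = 0.00192
  L term: (-1×0.0766)² = 0.00587
Total = 0.0102. Share from A = 0.00192/0.0102 = 0.188.

18.8%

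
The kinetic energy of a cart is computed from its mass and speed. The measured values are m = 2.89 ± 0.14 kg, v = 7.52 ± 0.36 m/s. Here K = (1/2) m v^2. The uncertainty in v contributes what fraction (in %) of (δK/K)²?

79.6%

(δK/K)² = (1·δm/m)² + (2·δv/v)²
  m term: (1×0.0484)² = 0.00235
  v term: (2×0.0479)² = 0.00917
Total = 0.0115. Share from v = 0.00917/0.0115 = 0.796.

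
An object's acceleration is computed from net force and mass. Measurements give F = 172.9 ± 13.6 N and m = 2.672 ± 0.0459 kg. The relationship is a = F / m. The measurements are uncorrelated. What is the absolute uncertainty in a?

5.21 m/s^2

a is a product of powers, so relative uncertainties combine in quadrature:
  (1·δF/F)² = (1×0.0787)² = 0.00619;  (-1·δm/m)² = (-1×0.0172)² = 0.000295
δa/a = √(0.00648) = 0.0805
a = 64.71 m/s^2, so δa = 0.0805 × 64.71 = 5.21 m/s^2.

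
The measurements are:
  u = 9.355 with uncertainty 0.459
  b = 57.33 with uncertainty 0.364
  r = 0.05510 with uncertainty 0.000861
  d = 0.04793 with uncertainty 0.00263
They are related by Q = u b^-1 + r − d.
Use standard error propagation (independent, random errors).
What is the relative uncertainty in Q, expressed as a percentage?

Let p = u·b^-1 = 0.1632. δp/p = √((1·δu/u)² + (-1·δb/b)²) = √(0.00241 + 4.03e-05) = 0.0495, so δp = 0.00807.
Q = p + r − d: δQ = √(δp² + δr² + δd²) = √(6.52e-05 + 7.41e-07 + 6.92e-06) = 0.00853
Q = 0.1703, so δQ/Q = 0.00853/0.1703 = 0.0501.

5.01%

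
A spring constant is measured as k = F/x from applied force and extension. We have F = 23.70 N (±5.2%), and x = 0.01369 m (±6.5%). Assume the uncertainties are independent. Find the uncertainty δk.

144 N/m

k is a product of powers, so relative uncertainties combine in quadrature:
  (1·δF/F)² = (1×0.0520)² = 0.00270;  (-1·δx/x)² = (-1×0.0650)² = 0.00423
δk/k = √(0.00693) = 0.0832
k = 1731 N/m, so δk = 0.0832 × 1731 = 144 N/m.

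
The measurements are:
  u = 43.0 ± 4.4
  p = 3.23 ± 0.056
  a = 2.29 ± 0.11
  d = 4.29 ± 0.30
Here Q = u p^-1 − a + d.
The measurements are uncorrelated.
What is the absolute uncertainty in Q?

Let w = u·p^-1 = 13.3. δw/w = √((1·δu/u)² + (-1·δp/p)²) = √(0.0105 + 0.000301) = 0.104, so δw = 1.38.
Q = w − a + d: δQ = √(δw² + δa² + δd²) = √(1.91 + 0.0121 + 0.0900) = 1.42

1.42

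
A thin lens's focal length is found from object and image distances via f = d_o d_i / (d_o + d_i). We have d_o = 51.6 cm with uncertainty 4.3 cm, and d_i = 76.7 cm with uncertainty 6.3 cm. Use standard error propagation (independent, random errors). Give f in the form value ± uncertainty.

30.8 ± 1.84 cm

∂f/∂d_o = (d_i/(d_o+d_i))² = 0.357;  ∂f/∂d_i = (d_o/(d_o+d_i))² = 0.162
δf = √((∂f/∂d_o · δd_o)² + (∂f/∂d_i · δd_i)²) = √(2.36 + 1.04) = 1.84 cm
f = 30.8 cm.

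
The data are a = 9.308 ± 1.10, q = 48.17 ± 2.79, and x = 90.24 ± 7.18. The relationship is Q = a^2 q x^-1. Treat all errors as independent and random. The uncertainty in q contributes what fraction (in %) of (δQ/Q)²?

(δQ/Q)² = (2·δa/a)² + (1·δq/q)² + (-1·δx/x)²
  a term: (2×0.118)² = 0.0559
  q term: (1×0.0579)² = 0.00335
  x term: (-1×0.0796)² = 0.00633
Total = 0.0655. Share from q = 0.00335/0.0655 = 0.0512.

5.12%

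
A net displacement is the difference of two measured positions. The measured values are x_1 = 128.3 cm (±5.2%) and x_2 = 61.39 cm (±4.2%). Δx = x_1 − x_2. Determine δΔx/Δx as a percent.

10.7%

Sums and differences: (δΔx)² = Σ (cᵢ δxᵢ)².
  (δx_1)² = 44.5;  (δx_2)² = 6.65
δΔx = √(51.2) = 7.15 cm
Δx = 66.91 cm, so δΔx/Δx = 7.15/66.91 = 0.107.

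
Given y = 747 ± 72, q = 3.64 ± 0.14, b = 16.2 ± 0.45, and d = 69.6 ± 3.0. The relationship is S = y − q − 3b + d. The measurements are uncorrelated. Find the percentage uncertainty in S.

9.43%

Absolute uncertainties add in quadrature for a linear combination:
  (δy)² = 5180;  (δq)² = 0.0196;  (3·δb)² = 1.82;  (δd)² = 9.00
δS = √(5190) = 72.1
S = 764, so δS/S = 72.1/764 = 0.0943.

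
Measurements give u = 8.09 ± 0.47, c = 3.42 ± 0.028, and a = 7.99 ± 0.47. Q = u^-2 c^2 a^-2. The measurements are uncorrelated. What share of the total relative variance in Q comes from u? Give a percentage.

48.9%

(δQ/Q)² = (-2·δu/u)² + (2·δc/c)² + (-2·δa/a)²
  u term: (-2×0.0581)² = 0.0135
  c term: (2×0.00819)² = 0.000268
  a term: (-2×0.0588)² = 0.0138
Total = 0.0276. Share from u = 0.0135/0.0276 = 0.489.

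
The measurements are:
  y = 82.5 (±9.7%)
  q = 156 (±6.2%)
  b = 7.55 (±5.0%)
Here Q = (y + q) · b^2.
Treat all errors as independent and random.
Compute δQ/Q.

0.113

Let u = y + q = 238. δu = √(δy² + δq²) = √(64.0 + 93.5) = 12.6, so δu/u = 0.0526.
Q is then a monomial in u, b:
δQ/Q = √((δu/u)² + (2·δb/b)²) = √(0.00277 + 0.0100) = 0.113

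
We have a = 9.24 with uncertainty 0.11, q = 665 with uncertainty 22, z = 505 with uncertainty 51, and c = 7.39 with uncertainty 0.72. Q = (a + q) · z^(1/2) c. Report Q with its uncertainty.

(1.12 ± 0.128) × 10^5

Let u = a + q = 674. δu = √(δa² + δq²) = √(0.0121 + 484) = 22.0, so δu/u = 0.0326.
Q is then a monomial in u, z, c:
δQ/Q = √((δu/u)² + (½·δz/z)² + (1·δc/c)²) = √(0.00106 + 0.00255 + 0.00949) = 0.114
Q = 1.12e+05, so δQ = 0.114 × 1.12e+05 = 12800.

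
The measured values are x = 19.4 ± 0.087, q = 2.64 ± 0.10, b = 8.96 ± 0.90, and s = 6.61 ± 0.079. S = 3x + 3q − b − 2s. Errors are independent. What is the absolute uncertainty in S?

0.997

Each term contributes (cᵢ δxᵢ)² to (δS)²:
  (3·δx)² = 0.0681;  (3·δq)² = 0.0900;  (δb)² = 0.810;  (2·δs)² = 0.0250
δS = √(0.993) = 0.997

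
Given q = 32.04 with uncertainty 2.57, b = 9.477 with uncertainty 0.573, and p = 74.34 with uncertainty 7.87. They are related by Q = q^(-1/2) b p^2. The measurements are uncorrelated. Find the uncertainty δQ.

2070

Relative error in a monomial: (δQ/Q)² = Σ (nᵢ · δxᵢ/xᵢ)².
  (−½·δq/q)² = (-0.5×0.0802)² = 0.00161;  (1·δb/b)² = (1×0.0605)² = 0.00366;  (2·δp/p)² = (2×0.106)² = 0.0448
δQ/Q = √(0.0501) = 0.224
Q = 9253, so δQ = 0.224 × 9253 = 2070.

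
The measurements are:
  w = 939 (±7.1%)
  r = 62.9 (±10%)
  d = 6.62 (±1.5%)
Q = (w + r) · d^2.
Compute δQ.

3220

Let u = w + r = 1000. δu = √(δw² + δr²) = √(4440 + 39.6) = 67.0, so δu/u = 0.0668.
Q is then a monomial in u, d:
δQ/Q = √((δu/u)² + (2·δd/d)²) = √(0.00447 + 0.000900) = 0.0733
Q = 43900, so δQ = 0.0733 × 43900 = 3220.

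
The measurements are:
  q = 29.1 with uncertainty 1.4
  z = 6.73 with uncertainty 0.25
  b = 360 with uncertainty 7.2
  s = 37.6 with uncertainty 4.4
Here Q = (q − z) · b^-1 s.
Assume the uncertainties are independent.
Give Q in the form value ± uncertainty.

Let u = q − z = 22.4. δu = √(δq² + δz²) = √(1.96 + 0.0625) = 1.42, so δu/u = 0.0636.
Q is then a monomial in u, b, s:
δQ/Q = √((δu/u)² + (-1·δb/b)² + (1·δs/s)²) = √(0.00404 + 0.000400 + 0.0137) = 0.135
Q = 2.34, so δQ = 0.135 × 2.34 = 0.315.

2.34 ± 0.315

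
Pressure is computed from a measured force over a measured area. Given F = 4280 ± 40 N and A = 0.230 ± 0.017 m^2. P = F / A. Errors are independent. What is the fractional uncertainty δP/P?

0.0745

For a monomial P ∝ F, A^-1, fractional errors add in quadrature:
  (1·δF/F)² = (1×0.00935)² = 8.73e-05;  (-1·δA/A)² = (-1×0.0739)² = 0.00546
δP/P = √(0.00555) = 0.0745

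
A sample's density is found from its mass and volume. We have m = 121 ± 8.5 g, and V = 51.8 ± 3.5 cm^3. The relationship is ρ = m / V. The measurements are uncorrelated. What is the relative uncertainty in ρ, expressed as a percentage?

9.75%

Since ρ is a product/quotient, work with relative uncertainties:
  (1·δm/m)² = (1×0.0702)² = 0.00493;  (-1·δV/V)² = (-1×0.0676)² = 0.00457
δρ/ρ = √(0.00950) = 0.0975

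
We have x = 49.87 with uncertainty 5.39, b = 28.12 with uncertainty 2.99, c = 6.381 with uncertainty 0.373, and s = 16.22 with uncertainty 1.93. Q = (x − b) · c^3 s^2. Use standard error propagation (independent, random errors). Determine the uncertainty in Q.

Let u = x − b = 21.75. δu = √(δx² + δb²) = √(29.1 + 8.94) = 6.16, so δu/u = 0.283.
Q is then a monomial in u, c, s:
δQ/Q = √((δu/u)² + (3·δc/c)² + (2·δs/s)²) = √(0.0803 + 0.0308 + 0.0566) = 0.410
Q = 1.487e+06, so δQ = 0.410 × 1.487e+06 = 6.09e+05.

6.09e+05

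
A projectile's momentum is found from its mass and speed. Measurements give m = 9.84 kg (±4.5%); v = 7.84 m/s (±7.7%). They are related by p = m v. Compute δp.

6.88 kg·m/s

Products/powers → add relative errors in quadrature, weighted by exponent:
  (1·δm/m)² = (1×0.0450)² = 0.00202;  (1·δv/v)² = (1×0.0770)² = 0.00593
δp/p = √(0.00795) = 0.0892
p = 77.1 kg·m/s, so δp = 0.0892 × 77.1 = 6.88 kg·m/s.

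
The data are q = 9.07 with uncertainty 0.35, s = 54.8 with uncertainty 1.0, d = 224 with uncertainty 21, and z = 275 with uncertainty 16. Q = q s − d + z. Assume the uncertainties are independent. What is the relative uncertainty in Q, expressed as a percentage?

6.18%

Let p = q·s = 497. δp/p = √((1·δq/q)² + (1·δs/s)²) = √(0.00149 + 0.000333) = 0.0427, so δp = 21.2.
Q = p − d + z: δQ = √(δp² + δd² + δz²) = √(450 + 441 + 256) = 33.9
Q = 548, so δQ/Q = 33.9/548 = 0.0618.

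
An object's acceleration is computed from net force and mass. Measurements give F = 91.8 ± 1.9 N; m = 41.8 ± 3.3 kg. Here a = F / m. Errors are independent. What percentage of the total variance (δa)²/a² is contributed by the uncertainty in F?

(δa/a)² = (1·δF/F)² + (-1·δm/m)²
  F term: (1×0.0207)² = 0.000428
  m term: (-1×0.0789)² = 0.00623
Total = 0.00666. Share from F = 0.000428/0.00666 = 0.0643.

6.43%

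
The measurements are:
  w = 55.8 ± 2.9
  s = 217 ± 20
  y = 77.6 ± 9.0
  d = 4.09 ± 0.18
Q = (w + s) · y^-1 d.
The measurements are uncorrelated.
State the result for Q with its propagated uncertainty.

14.4 ± 2.08

Let u = w + s = 273. δu = √(δw² + δs²) = √(8.41 + 400) = 20.2, so δu/u = 0.0741.
Q is then a monomial in u, y, d:
δQ/Q = √((δu/u)² + (-1·δy/y)² + (1·δd/d)²) = √(0.00549 + 0.0135 + 0.00194) = 0.144
Q = 14.4, so δQ = 0.144 × 14.4 = 2.08.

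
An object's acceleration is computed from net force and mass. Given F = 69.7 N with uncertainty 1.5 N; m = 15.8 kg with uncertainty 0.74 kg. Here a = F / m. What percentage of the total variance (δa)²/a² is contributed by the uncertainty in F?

17.4%

(δa/a)² = (1·δF/F)² + (-1·δm/m)²
  F term: (1×0.0215)² = 0.000463
  m term: (-1×0.0468)² = 0.00219
Total = 0.00266. Share from F = 0.000463/0.00266 = 0.174.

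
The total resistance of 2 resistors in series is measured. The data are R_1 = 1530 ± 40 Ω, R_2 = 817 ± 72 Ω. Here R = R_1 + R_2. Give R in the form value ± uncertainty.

2350 ± 82.4 Ω

Each term contributes (cᵢ δxᵢ)² to (δR)²:
  (δR_1)² = 1600;  (δR_2)² = 5180
δR = √(6780) = 82.4 Ω
R = 2350 Ω.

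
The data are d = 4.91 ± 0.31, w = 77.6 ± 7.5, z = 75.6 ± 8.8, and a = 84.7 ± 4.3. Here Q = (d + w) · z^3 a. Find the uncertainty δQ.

1.1e+09

Let u = d + w = 82.5. δu = √(δd² + δw²) = √(0.0961 + 56.2) = 7.51, so δu/u = 0.0910.
Q is then a monomial in u, z, a:
δQ/Q = √((δu/u)² + (3·δz/z)² + (1·δa/a)²) = √(0.00828 + 0.122 + 0.00258) = 0.364
Q = 3.02e+09, so δQ = 0.364 × 3.02e+09 = 1.1e+09.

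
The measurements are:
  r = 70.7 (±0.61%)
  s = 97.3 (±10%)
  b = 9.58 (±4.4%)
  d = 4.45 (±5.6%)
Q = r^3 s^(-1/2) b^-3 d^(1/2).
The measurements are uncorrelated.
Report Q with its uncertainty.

Q is a product of powers, so relative uncertainties combine in quadrature:
  (3·δr/r)² = (3×0.00610)² = 0.000335;  (−½·δs/s)² = (-0.5×0.100)² = 0.00250;  (-3·δb/b)² = (-3×0.0440)² = 0.0174;  (½·δd/d)² = (0.5×0.0560)² = 0.000784
δQ/Q = √(0.0210) = 0.145
Q = 86.0, so δQ = 0.145 × 86.0 = 12.5.

86.0 ± 12.5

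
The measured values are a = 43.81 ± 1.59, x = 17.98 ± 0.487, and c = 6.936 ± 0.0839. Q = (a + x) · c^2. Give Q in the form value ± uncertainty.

2973 ± 108

Let u = a + x = 61.79. δu = √(δa² + δx²) = √(2.53 + 0.237) = 1.66, so δu/u = 0.0269.
Q is then a monomial in u, c:
δQ/Q = √((δu/u)² + (2·δc/c)²) = √(0.000724 + 0.000585) = 0.0362
Q = 2973, so δQ = 0.0362 × 2973 = 108.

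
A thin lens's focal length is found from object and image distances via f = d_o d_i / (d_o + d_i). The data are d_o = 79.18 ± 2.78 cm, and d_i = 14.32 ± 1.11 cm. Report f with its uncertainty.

12.13 ± 0.799 cm

∂f/∂d_o = (d_i/(d_o+d_i))² = 0.0235;  ∂f/∂d_i = (d_o/(d_o+d_i))² = 0.717
δf = √((∂f/∂d_o · δd_o)² + (∂f/∂d_i · δd_i)²) = √(0.00425 + 0.634) = 0.799 cm
f = 12.13 cm.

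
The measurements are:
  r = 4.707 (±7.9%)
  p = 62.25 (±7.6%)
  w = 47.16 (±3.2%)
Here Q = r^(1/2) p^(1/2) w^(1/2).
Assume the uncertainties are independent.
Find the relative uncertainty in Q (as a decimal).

0.0571

Relative error in a monomial: (δQ/Q)² = Σ (nᵢ · δxᵢ/xᵢ)².
  (½·δr/r)² = (0.5×0.0790)² = 0.00156;  (½·δp/p)² = (0.5×0.0760)² = 0.00144;  (½·δw/w)² = (0.5×0.0320)² = 0.000256
δQ/Q = √(0.00326) = 0.0571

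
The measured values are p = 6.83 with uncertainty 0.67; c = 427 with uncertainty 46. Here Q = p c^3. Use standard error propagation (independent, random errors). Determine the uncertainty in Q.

Since Q is a product/quotient, work with relative uncertainties:
  (1·δp/p)² = (1×0.0981)² = 0.00962;  (3·δc/c)² = (3×0.108)² = 0.104
δQ/Q = √(0.114) = 0.338
Q = 5.32e+08, so δQ = 0.338 × 5.32e+08 = 1.8e+08.

1.8e+08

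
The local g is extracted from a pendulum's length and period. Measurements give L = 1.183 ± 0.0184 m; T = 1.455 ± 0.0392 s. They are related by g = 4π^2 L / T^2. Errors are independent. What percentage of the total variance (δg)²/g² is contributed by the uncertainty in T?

(δg/g)² = (1·δL/L)² + (-2·δT/T)²
  L term: (1×0.0156)² = 0.000242
  T term: (-2×0.0269)² = 0.00290
Total = 0.00315. Share from T = 0.00290/0.00315 = 0.923.

92.3%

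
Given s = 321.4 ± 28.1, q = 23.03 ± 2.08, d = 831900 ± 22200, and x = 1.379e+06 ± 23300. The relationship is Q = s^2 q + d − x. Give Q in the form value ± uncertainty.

Let p = s^2·q = 2.379e+06. δp/p = √((2·δs/s)² + (1·δq/q)²) = √(0.0306 + 0.00816) = 0.197, so δp = 4.68e+05.
Q = p + d − x: δQ = √(δp² + δd² + δx²) = √(2.19e+11 + 4.93e+08 + 5.43e+08) = 4.69e+05
Q = 1.832e+06.

(1.832 ± 0.469) × 10^6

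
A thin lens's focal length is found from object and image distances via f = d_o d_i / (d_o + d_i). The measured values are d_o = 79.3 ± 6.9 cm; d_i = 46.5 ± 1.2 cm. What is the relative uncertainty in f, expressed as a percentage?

3.60%

∂f/∂d_o = (d_i/(d_o+d_i))² = 0.137;  ∂f/∂d_i = (d_o/(d_o+d_i))² = 0.397
δf = √((∂f/∂d_o · δd_o)² + (∂f/∂d_i · δd_i)²) = √(0.889 + 0.227) = 1.06 cm
f = 29.3 cm, so δf/f = 1.06/29.3 = 0.0360.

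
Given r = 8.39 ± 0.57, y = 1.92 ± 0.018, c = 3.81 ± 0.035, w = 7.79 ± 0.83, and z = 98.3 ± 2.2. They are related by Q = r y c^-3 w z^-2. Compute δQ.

3.22e-05

For a monomial Q ∝ r, y, c^-3, w, z^-2, fractional errors add in quadrature:
  (1·δr/r)² = (1×0.0679)² = 0.00462;  (1·δy/y)² = (1×0.00937)² = 8.79e-05;  (-3·δc/c)² = (-3×0.00919)² = 0.000760;  (1·δw/w)² = (1×0.107)² = 0.0114;  (-2·δz/z)² = (-2×0.0224)² = 0.00200
δQ/Q = √(0.0188) = 0.137
Q = 0.000235, so δQ = 0.137 × 0.000235 = 3.22e-05.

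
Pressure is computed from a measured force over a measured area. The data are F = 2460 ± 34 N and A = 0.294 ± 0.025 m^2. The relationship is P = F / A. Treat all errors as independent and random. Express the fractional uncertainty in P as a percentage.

Products/powers → add relative errors in quadrature, weighted by exponent:
  (1·δF/F)² = (1×0.0138)² = 0.000191;  (-1·δA/A)² = (-1×0.0850)² = 0.00723
δP/P = √(0.00742) = 0.0861

8.61%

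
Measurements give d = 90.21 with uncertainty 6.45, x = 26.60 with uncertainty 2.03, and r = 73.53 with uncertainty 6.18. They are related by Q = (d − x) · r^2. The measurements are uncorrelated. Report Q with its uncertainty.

Let u = d − x = 63.61. δu = √(δd² + δx²) = √(41.6 + 4.12) = 6.76, so δu/u = 0.106.
Q is then a monomial in u, r:
δQ/Q = √((δu/u)² + (2·δr/r)²) = √(0.0113 + 0.0283) = 0.199
Q = 343900, so δQ = 0.199 × 343900 = 68400.

343900 ± 68400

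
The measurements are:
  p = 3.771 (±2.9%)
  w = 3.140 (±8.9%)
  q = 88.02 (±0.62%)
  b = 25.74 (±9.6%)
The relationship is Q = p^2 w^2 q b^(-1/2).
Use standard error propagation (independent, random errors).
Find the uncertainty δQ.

Q is a product of powers, so relative uncertainties combine in quadrature:
  (2·δp/p)² = (2×0.0290)² = 0.00336;  (2·δw/w)² = (2×0.0890)² = 0.0317;  (1·δq/q)² = (1×0.00620)² = 3.84e-05;  (−½·δb/b)² = (-0.5×0.0960)² = 0.00230
δQ/Q = √(0.0374) = 0.193
Q = 2432, so δQ = 0.193 × 2432 = 470.

470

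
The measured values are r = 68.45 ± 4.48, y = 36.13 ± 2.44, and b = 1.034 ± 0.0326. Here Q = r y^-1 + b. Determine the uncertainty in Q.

0.181

Let p = r·y^-1 = 1.895. δp/p = √((1·δr/r)² + (-1·δy/y)²) = √(0.00428 + 0.00456) = 0.0940, so δp = 0.178.
Q = p + b: δQ = √(δp² + δb²) = √(0.0317 + 0.00106) = 0.181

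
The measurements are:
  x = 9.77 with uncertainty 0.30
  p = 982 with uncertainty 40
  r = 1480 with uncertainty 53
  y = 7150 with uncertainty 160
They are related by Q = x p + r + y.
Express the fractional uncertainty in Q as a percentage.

2.84%

Let w = x·p = 9590. δw/w = √((1·δx/x)² + (1·δp/p)²) = √(0.000943 + 0.00166) = 0.0510, so δw = 489.
Q = w + r + y: δQ = √(δw² + δr² + δy²) = √(2.4e+05 + 2810 + 25600) = 518
Q = 18200, so δQ/Q = 518/18200 = 0.0284.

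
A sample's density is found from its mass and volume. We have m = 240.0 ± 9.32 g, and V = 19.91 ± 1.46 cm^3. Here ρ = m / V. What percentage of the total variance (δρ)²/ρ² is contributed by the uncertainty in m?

21.9%

(δρ/ρ)² = (1·δm/m)² + (-1·δV/V)²
  m term: (1×0.0388)² = 0.00151
  V term: (-1×0.0733)² = 0.00538
Total = 0.00689. Share from m = 0.00151/0.00689 = 0.219.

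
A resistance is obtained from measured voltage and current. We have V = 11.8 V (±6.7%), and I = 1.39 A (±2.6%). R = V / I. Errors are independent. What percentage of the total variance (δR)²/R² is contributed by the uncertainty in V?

86.9%

(δR/R)² = (1·δV/V)² + (-1·δI/I)²
  V term: (1×0.0670)² = 0.00449
  I term: (-1×0.0260)² = 0.000676
Total = 0.00517. Share from V = 0.00449/0.00517 = 0.869.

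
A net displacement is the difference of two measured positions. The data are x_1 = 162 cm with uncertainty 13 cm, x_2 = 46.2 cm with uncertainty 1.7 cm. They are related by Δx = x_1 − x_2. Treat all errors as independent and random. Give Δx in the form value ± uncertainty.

116 ± 13.1 cm

For a sum/difference, combine absolute errors in quadrature:
  (δx_1)² = 169;  (δx_2)² = 2.89
δΔx = √(172) = 13.1 cm
Δx = 116 cm.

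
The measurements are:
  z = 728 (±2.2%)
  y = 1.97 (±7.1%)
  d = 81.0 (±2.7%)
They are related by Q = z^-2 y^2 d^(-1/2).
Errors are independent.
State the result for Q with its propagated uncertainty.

(8.14 ± 1.21) × 10^-7

Since Q is a product/quotient, work with relative uncertainties:
  (-2·δz/z)² = (-2×0.0220)² = 0.00194;  (2·δy/y)² = (2×0.0710)² = 0.0202;  (−½·δd/d)² = (-0.5×0.0270)² = 0.000182
δQ/Q = √(0.0223) = 0.149
Q = 8.14e-07, so δQ = 0.149 × 8.14e-07 = 1.21e-07.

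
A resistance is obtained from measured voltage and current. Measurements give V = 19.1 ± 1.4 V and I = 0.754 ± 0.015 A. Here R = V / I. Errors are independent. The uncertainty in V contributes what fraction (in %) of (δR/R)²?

(δR/R)² = (1·δV/V)² + (-1·δI/I)²
  V term: (1×0.0733)² = 0.00537
  I term: (-1×0.0199)² = 0.000396
Total = 0.00577. Share from V = 0.00537/0.00577 = 0.931.

93.1%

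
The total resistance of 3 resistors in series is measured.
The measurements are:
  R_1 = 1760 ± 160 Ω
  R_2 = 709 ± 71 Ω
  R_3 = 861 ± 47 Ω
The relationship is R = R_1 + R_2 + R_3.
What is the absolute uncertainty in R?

181 Ω

R is a linear combination, so absolute uncertainties add in quadrature:
  (δR_1)² = 25600;  (δR_2)² = 5040;  (δR_3)² = 2210
δR = √(32800) = 181 Ω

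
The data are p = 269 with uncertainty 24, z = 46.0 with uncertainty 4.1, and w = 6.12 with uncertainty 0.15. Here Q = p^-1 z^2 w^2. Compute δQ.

Products/powers → add relative errors in quadrature, weighted by exponent:
  (-1·δp/p)² = (-1×0.0892)² = 0.00796;  (2·δz/z)² = (2×0.0891)² = 0.0318;  (2·δw/w)² = (2×0.0245)² = 0.00240
δQ/Q = √(0.0421) = 0.205
Q = 295, so δQ = 0.205 × 295 = 60.5.

60.5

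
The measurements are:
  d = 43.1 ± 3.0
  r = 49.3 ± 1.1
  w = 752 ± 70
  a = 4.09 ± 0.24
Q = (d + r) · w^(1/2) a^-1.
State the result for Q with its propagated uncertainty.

620 ± 51.1

Let u = d + r = 92.4. δu = √(δd² + δr²) = √(9.00 + 1.21) = 3.20, so δu/u = 0.0346.
Q is then a monomial in u, w, a:
δQ/Q = √((δu/u)² + (½·δw/w)² + (-1·δa/a)²) = √(0.00120 + 0.00217 + 0.00344) = 0.0825
Q = 620, so δQ = 0.0825 × 620 = 51.1.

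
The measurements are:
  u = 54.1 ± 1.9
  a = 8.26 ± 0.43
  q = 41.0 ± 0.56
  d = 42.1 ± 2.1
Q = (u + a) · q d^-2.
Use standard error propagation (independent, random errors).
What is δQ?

0.152

Let w = u + a = 62.4. δw = √(δu² + δa²) = √(3.61 + 0.185) = 1.95, so δw/w = 0.0312.
Q is then a monomial in w, q, d:
δQ/Q = √((δw/w)² + (1·δq/q)² + (-2·δd/d)²) = √(0.000976 + 0.000187 + 0.00995) = 0.105
Q = 1.44, so δQ = 0.105 × 1.44 = 0.152.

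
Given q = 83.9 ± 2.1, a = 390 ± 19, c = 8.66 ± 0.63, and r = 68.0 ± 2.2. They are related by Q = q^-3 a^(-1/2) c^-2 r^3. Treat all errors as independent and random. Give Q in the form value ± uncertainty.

Since Q is a product/quotient, work with relative uncertainties:
  (-3·δq/q)² = (-3×0.0250)² = 0.00564;  (−½·δa/a)² = (-0.5×0.0487)² = 0.000593;  (-2·δc/c)² = (-2×0.0727)² = 0.0212;  (3·δr/r)² = (3×0.0324)² = 0.00942
δQ/Q = √(0.0368) = 0.192
Q = 0.000359, so δQ = 0.192 × 0.000359 = 6.9e-05.

(3.59 ± 0.690) × 10^-4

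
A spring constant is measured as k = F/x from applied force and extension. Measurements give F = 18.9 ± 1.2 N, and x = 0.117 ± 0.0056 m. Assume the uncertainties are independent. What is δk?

Products/powers → add relative errors in quadrature, weighted by exponent:
  (1·δF/F)² = (1×0.0635)² = 0.00403;  (-1·δx/x)² = (-1×0.0479)² = 0.00229
δk/k = √(0.00632) = 0.0795
k = 162 N/m, so δk = 0.0795 × 162 = 12.8 N/m.

12.8 N/m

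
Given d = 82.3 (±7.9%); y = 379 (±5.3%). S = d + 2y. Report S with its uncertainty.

Sums and differences: (δS)² = Σ (cᵢ δxᵢ)².
  (δd)² = 42.3;  (2·δy)² = 1610
δS = √(1660) = 40.7
S = 840.

840 ± 40.7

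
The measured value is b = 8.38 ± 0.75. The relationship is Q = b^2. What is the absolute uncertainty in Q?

Relative error in a monomial: (δQ/Q)² = Σ (nᵢ · δxᵢ/xᵢ)².
  (2·δb/b)² = (2×0.0895)² = 0.0320
δQ/Q = √(0.0320) = 0.179
Q = 70.2, so δQ = 0.179 × 70.2 = 12.6.

12.6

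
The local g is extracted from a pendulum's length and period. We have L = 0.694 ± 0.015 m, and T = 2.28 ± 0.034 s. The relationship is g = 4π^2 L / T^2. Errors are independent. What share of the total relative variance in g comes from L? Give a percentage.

(δg/g)² = (1·δL/L)² + (-2·δT/T)²
  L term: (1×0.0216)² = 0.000467
  T term: (-2×0.0149)² = 0.000890
Total = 0.00136. Share from L = 0.000467/0.00136 = 0.344.

34.4%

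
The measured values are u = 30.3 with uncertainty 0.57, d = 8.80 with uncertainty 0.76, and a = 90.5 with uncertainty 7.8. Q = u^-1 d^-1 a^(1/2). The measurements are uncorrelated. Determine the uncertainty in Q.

For a monomial Q ∝ u^-1, d^-1, a^(1/2), fractional errors add in quadrature:
  (-1·δu/u)² = (-1×0.0188)² = 0.000354;  (-1·δd/d)² = (-1×0.0864)² = 0.00746;  (½·δa/a)² = (0.5×0.0862)² = 0.00186
δQ/Q = √(0.00967) = 0.0983
Q = 0.0357, so δQ = 0.0983 × 0.0357 = 0.00351.

0.00351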